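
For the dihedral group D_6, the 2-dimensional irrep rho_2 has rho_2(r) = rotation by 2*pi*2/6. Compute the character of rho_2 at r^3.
chi_{rho_2}(r^3) = 2*cos(2*pi*2*3/6) = 2

Why: rho_2(r^3) is rotation by angle 2*pi*2*3/6, whose trace is 2*cos(2*pi*2*3/6) = 2.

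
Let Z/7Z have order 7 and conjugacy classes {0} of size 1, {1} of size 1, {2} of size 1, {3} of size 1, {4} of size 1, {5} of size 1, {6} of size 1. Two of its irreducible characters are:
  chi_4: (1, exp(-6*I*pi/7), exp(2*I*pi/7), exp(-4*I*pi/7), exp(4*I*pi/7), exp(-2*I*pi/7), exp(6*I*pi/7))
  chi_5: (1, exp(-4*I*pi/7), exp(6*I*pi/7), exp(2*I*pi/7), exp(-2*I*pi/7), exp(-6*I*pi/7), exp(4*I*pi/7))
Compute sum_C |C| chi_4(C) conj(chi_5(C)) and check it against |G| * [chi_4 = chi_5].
Sum = 0; so <chi_4, chi_5> = 0 (distinct irreducibles are orthogonal).

Reasoning: Compute term by term over conjugacy classes (|C| * chi_4(C) * conj(chi_5(C))):
  1*(1)*conj(1) + 1*(exp(-6*I*pi/7))*conj(exp(-4*I*pi/7)) + 1*(exp(2*I*pi/7))*conj(exp(6*I*pi/7)) + 1*(exp(-4*I*pi/7))*conj(exp(2*I*pi/7)) + 1*(exp(4*I*pi/7))*conj(exp(-2*I*pi/7)) + 1*(exp(-2*I*pi/7))*conj(exp(-6*I*pi/7)) + 1*(exp(6*I*pi/7))*conj(exp(4*I*pi/7))
  = (1) + (exp(-2*I*pi/7)) + (exp(-4*I*pi/7)) + (exp(-6*I*pi/7)) + (exp(6*I*pi/7)) + (exp(4*I*pi/7)) + (exp(2*I*pi/7))
  = 0.
(Exp terms are combined using exp(i*s)*conj(exp(i*t)) = exp(i*(s-t)), and sums of them are collapsed using the identity that for every m > 1 the m distinct m-th roots of unity sum to 0, e.g. 1 + exp(2*I*pi/3) + exp(-2*I*pi/3) = 0.)
Dividing by |G| = 7 gives 0/7 = 0, matching the row-orthogonality relation <chi_4, chi_5> = [chi_4 = chi_5].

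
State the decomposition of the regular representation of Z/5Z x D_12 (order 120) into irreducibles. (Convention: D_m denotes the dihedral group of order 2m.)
Each irreducible V_i of dimension d_i appears with multiplicity d_i, i.e. rho_reg = (direct sum over all irreducibles V_i) d_i V_i. The irreducible dimensions for Z/5Z x D_12 are 1, 1, 1, 1, 1, 1, 1, 1, 1, 1, 1, 1, 1, 1, 1, 1, 1, 1, 1, 1, 2, 2, 2, 2, 2, 2, 2, 2, 2, 2, 2, 2, 2, 2, 2, 2, 2, 2, 2, 2, 2, 2, 2, 2, 2: 20 irreducibles of dimension 1, each with multiplicity 1; 25 irreducibles of dimension 2, each with multiplicity 2. Total dimension 20*1*1 + 25*2*2 = 120 = |G|.

Solution. General theorem: in the regular representation of a finite group G, each irreducible appears with multiplicity equal to its dimension. Check: dim(rho_reg) = sum d_i^2 = 1 + 1 + 1 + 1 + 1 + 1 + 1 + 1 + 1 + 1 + 1 + 1 + 1 + 1 + 1 + 1 + 1 + 1 + 1 + 1 + 4 + 4 + 4 + 4 + 4 + 4 + 4 + 4 + 4 + 4 + 4 + 4 + 4 + 4 + 4 + 4 + 4 + 4 + 4 + 4 + 4 + 4 + 4 + 4 + 4 = 120 = |G|.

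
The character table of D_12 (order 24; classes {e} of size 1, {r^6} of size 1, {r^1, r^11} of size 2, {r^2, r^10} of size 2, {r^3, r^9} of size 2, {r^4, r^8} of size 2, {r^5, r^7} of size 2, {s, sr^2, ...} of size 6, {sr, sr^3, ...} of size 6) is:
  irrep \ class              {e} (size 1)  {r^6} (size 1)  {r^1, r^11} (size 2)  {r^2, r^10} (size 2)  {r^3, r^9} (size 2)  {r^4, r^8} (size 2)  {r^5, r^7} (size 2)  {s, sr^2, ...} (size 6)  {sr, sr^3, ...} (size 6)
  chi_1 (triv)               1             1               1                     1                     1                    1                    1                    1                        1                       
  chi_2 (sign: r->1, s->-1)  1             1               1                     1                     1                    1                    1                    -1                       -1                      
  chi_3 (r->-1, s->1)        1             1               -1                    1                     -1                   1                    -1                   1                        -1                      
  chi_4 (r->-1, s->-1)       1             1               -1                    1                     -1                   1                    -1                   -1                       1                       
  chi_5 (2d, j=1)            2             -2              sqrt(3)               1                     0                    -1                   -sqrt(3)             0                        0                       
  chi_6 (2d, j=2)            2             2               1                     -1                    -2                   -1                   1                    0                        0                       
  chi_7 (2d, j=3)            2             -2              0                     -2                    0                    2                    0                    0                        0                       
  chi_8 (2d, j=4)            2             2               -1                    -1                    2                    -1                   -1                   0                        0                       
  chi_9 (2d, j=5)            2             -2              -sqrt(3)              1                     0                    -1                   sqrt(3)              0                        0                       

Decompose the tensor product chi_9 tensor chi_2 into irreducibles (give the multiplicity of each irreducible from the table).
chi_9 tensor chi_2 = chi_9 (all other irreducibles have multiplicity 0).

Details: The character of a tensor product is the pointwise product (chi_9 * chi_2)(C) = chi_9(C) * chi_2(C):
  {e}: (2)*(1), {r^6}: (-2)*(1), {r^1, r^11}: (-sqrt(3))*(1), {r^2, r^10}: (1)*(1), {r^3, r^9}: (0)*(1), {r^4, r^8}: (-1)*(1), {r^5, r^7}: (sqrt(3))*(1), {s, sr^2, ...}: (0)*(-1), {sr, sr^3, ...}: (0)*(-1)
so (chi_9 * chi_2) takes values
  {e} -> 2, {r^6} -> -2, {r^1, r^11} -> -sqrt(3), {r^2, r^10} -> 1, {r^3, r^9} -> 0, {r^4, r^8} -> -1, {r^5, r^7} -> sqrt(3), {s, sr^2, ...} -> 0, {sr, sr^3, ...} -> 0.
Now take the inner product of this character with each irreducible chi from the table, <chi_9*chi_2, chi> = (1/24) sum_C |C| (chi_9*chi_2)(C) conj(chi(C)):
  <chi_9*chi_2, chi_1> = (1/24)[1*(2)*conj(1) + 1*(-2)*conj(1) + 2*(-sqrt(3))*conj(1) + 2*(1)*conj(1) + 2*(0)*conj(1) + 2*(-1)*conj(1) + 2*(sqrt(3))*conj(1) + 6*(0)*conj(1) + 6*(0)*conj(1)]
      = (1/24)[(2) + (-2) + (-2*sqrt(3)) + (2) + (0) + (-2) + (2*sqrt(3)) + (0) + (0)] = 0/24 = 0
  <chi_9*chi_2, chi_2> = (1/24)[1*(2)*conj(1) + 1*(-2)*conj(1) + 2*(-sqrt(3))*conj(1) + 2*(1)*conj(1) + 2*(0)*conj(1) + 2*(-1)*conj(1) + 2*(sqrt(3))*conj(1) + 6*(0)*conj(-1) + 6*(0)*conj(-1)]
      = (1/24)[(2) + (-2) + (-2*sqrt(3)) + (2) + (0) + (-2) + (2*sqrt(3)) + (0) + (0)] = 0/24 = 0
  <chi_9*chi_2, chi_3> = (1/24)[1*(2)*conj(1) + 1*(-2)*conj(1) + 2*(-sqrt(3))*conj(-1) + 2*(1)*conj(1) + 2*(0)*conj(-1) + 2*(-1)*conj(1) + 2*(sqrt(3))*conj(-1) + 6*(0)*conj(1) + 6*(0)*conj(-1)]
      = (1/24)[(2) + (-2) + (2*sqrt(3)) + (2) + (0) + (-2) + (-2*sqrt(3)) + (0) + (0)] = 0/24 = 0
  <chi_9*chi_2, chi_4> = (1/24)[1*(2)*conj(1) + 1*(-2)*conj(1) + 2*(-sqrt(3))*conj(-1) + 2*(1)*conj(1) + 2*(0)*conj(-1) + 2*(-1)*conj(1) + 2*(sqrt(3))*conj(-1) + 6*(0)*conj(-1) + 6*(0)*conj(1)]
      = (1/24)[(2) + (-2) + (2*sqrt(3)) + (2) + (0) + (-2) + (-2*sqrt(3)) + (0) + (0)] = 0/24 = 0
  <chi_9*chi_2, chi_5> = (1/24)[1*(2)*conj(2) + 1*(-2)*conj(-2) + 2*(-sqrt(3))*conj(sqrt(3)) + 2*(1)*conj(1) + 2*(0)*conj(0) + 2*(-1)*conj(-1) + 2*(sqrt(3))*conj(-sqrt(3)) + 6*(0)*conj(0) + 6*(0)*conj(0)]
      = (1/24)[(4) + (4) + (-6) + (2) + (0) + (2) + (-6) + (0) + (0)] = 0/24 = 0
  <chi_9*chi_2, chi_6> = (1/24)[1*(2)*conj(2) + 1*(-2)*conj(2) + 2*(-sqrt(3))*conj(1) + 2*(1)*conj(-1) + 2*(0)*conj(-2) + 2*(-1)*conj(-1) + 2*(sqrt(3))*conj(1) + 6*(0)*conj(0) + 6*(0)*conj(0)]
      = (1/24)[(4) + (-4) + (-2*sqrt(3)) + (-2) + (0) + (2) + (2*sqrt(3)) + (0) + (0)] = 0/24 = 0
  <chi_9*chi_2, chi_7> = (1/24)[1*(2)*conj(2) + 1*(-2)*conj(-2) + 2*(-sqrt(3))*conj(0) + 2*(1)*conj(-2) + 2*(0)*conj(0) + 2*(-1)*conj(2) + 2*(sqrt(3))*conj(0) + 6*(0)*conj(0) + 6*(0)*conj(0)]
      = (1/24)[(4) + (4) + (0) + (-4) + (0) + (-4) + (0) + (0) + (0)] = 0/24 = 0
  <chi_9*chi_2, chi_8> = (1/24)[1*(2)*conj(2) + 1*(-2)*conj(2) + 2*(-sqrt(3))*conj(-1) + 2*(1)*conj(-1) + 2*(0)*conj(2) + 2*(-1)*conj(-1) + 2*(sqrt(3))*conj(-1) + 6*(0)*conj(0) + 6*(0)*conj(0)]
      = (1/24)[(4) + (-4) + (2*sqrt(3)) + (-2) + (0) + (2) + (-2*sqrt(3)) + (0) + (0)] = 0/24 = 0
  <chi_9*chi_2, chi_9> = (1/24)[1*(2)*conj(2) + 1*(-2)*conj(-2) + 2*(-sqrt(3))*conj(-sqrt(3)) + 2*(1)*conj(1) + 2*(0)*conj(0) + 2*(-1)*conj(-1) + 2*(sqrt(3))*conj(sqrt(3)) + 6*(0)*conj(0) + 6*(0)*conj(0)]
      = (1/24)[(4) + (4) + (6) + (2) + (0) + (2) + (6) + (0) + (0)] = 24/24 = 1
Hence the multiplicities are chi_9: 1. Dimension check: dim(chi_9)*dim(chi_2) = 2*1 = 2 and sum (mult * dim) = 1*2 = 2.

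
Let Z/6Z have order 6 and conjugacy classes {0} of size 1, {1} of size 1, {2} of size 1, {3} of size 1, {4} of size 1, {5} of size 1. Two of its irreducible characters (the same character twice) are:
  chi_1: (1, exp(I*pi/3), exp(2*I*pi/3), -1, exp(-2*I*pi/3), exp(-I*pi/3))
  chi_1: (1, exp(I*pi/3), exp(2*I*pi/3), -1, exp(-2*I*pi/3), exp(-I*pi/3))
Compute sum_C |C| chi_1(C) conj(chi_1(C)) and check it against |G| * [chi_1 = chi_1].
Sum = 6 = |G| = 6; so <chi_1, chi_1> = 1 (norm-1 confirms irreducibility).

Why: Compute term by term over conjugacy classes (|C| * chi_1(C) * conj(chi_1(C))):
  1*(1)*conj(1) + 1*(exp(I*pi/3))*conj(exp(I*pi/3)) + 1*(exp(2*I*pi/3))*conj(exp(2*I*pi/3)) + 1*(-1)*conj(-1) + 1*(exp(-2*I*pi/3))*conj(exp(-2*I*pi/3)) + 1*(exp(-I*pi/3))*conj(exp(-I*pi/3))
  = (1) + (1) + (1) + (1) + (1) + (1)
  = 6.
(Exp terms are combined using exp(i*s)*conj(exp(i*t)) = exp(i*(s-t)), and sums of them are collapsed using the identity that for every m > 1 the m distinct m-th roots of unity sum to 0, e.g. 1 + exp(2*I*pi/3) + exp(-2*I*pi/3) = 0.)
Dividing by |G| = 6 gives 6/6 = 1, matching the row-orthogonality relation <chi_1, chi_1> = [chi_1 = chi_1].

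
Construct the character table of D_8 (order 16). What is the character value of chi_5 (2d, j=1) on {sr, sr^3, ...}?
Conjugacy classes: {e} of size 1, {r^4} of size 1, {r^1, r^7} of size 2, {r^2, r^6} of size 2, {r^3, r^5} of size 2, {s, sr^2, ...} of size 4, {sr, sr^3, ...} of size 4.
Character table:
  irrep \ class              {e} (size 1)  {r^4} (size 1)  {r^1, r^7} (size 2)  {r^2, r^6} (size 2)  {r^3, r^5} (size 2)  {s, sr^2, ...} (size 4)  {sr, sr^3, ...} (size 4)
  chi_1 (triv)               1             1               1                    1                    1                    1                        1                       
  chi_2 (sign: r->1, s->-1)  1             1               1                    1                    1                    -1                       -1                      
  chi_3 (r->-1, s->1)        1             1               -1                   1                    -1                   1                        -1                      
  chi_4 (r->-1, s->-1)       1             1               -1                   1                    -1                   -1                       1                       
  chi_5 (2d, j=1)            2             -2              sqrt(2)              0                    -sqrt(2)             0                        0                       
  chi_6 (2d, j=2)            2             2               0                    -2                   0                    0                        0                       
  chi_7 (2d, j=3)            2             -2              -sqrt(2)             0                    sqrt(2)              0                        0                       

Spot check: chi_5 (2d, j=1) on {sr, sr^3, ...} = 0.

Details: D_8 has order 2*8 = 16 with 7 conjugacy classes, hence 7 irreducibles. Sum of squared dims 1 + 1 + 1 + 1 + 4 + 4 + 4 = 16 = |G|. Linear characters come from the abelianisation; the 2-dimensional irreps have character r^k -> 2*cos(2*pi*j*k/8), reflections -> 0.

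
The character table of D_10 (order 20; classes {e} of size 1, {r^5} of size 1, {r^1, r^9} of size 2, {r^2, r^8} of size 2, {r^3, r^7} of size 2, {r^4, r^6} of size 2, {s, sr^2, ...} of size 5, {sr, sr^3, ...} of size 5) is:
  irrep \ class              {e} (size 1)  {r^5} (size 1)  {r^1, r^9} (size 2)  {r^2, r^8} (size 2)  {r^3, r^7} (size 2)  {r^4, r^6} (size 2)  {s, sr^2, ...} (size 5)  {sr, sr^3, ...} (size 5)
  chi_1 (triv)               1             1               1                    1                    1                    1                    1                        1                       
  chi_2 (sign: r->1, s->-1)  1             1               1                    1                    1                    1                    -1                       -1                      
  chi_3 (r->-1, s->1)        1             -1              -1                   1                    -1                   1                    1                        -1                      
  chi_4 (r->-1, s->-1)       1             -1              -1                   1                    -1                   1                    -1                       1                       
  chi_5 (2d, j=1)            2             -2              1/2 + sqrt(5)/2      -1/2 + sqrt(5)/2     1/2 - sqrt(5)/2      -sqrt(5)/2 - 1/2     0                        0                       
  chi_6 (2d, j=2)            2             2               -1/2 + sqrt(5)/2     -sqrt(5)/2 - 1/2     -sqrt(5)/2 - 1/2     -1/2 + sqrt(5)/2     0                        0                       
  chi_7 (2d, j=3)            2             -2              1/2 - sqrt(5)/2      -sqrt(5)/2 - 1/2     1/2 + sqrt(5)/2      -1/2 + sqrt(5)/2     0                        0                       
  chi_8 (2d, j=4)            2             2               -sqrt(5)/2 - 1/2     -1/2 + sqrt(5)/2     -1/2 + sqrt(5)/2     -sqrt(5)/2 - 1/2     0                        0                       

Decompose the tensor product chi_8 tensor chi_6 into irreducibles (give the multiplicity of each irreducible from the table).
chi_8 tensor chi_6 = chi_6 + chi_8 (all other irreducibles have multiplicity 0).

The character of a tensor product is the pointwise product (chi_8 * chi_6)(C) = chi_8(C) * chi_6(C):
  {e}: (2)*(2), {r^5}: (2)*(2), {r^1, r^9}: (-sqrt(5)/2 - 1/2)*(-1/2 + sqrt(5)/2), {r^2, r^8}: (-1/2 + sqrt(5)/2)*(-sqrt(5)/2 - 1/2), {r^3, r^7}: (-1/2 + sqrt(5)/2)*(-sqrt(5)/2 - 1/2), {r^4, r^6}: (-sqrt(5)/2 - 1/2)*(-1/2 + sqrt(5)/2), {s, sr^2, ...}: (0)*(0), {sr, sr^3, ...}: (0)*(0)
so (chi_8 * chi_6) takes values
  {e} -> 4, {r^5} -> 4, {r^1, r^9} -> -1, {r^2, r^8} -> -1, {r^3, r^7} -> -1, {r^4, r^6} -> -1, {s, sr^2, ...} -> 0, {sr, sr^3, ...} -> 0.
Now take the inner product of this character with each irreducible chi from the table, <chi_8*chi_6, chi> = (1/20) sum_C |C| (chi_8*chi_6)(C) conj(chi(C)):
  <chi_8*chi_6, chi_1> = (1/20)[1*(4)*conj(1) + 1*(4)*conj(1) + 2*(-1)*conj(1) + 2*(-1)*conj(1) + 2*(-1)*conj(1) + 2*(-1)*conj(1) + 5*(0)*conj(1) + 5*(0)*conj(1)]
      = (1/20)[(4) + (4) + (-2) + (-2) + (-2) + (-2) + (0) + (0)] = 0/20 = 0
  <chi_8*chi_6, chi_2> = (1/20)[1*(4)*conj(1) + 1*(4)*conj(1) + 2*(-1)*conj(1) + 2*(-1)*conj(1) + 2*(-1)*conj(1) + 2*(-1)*conj(1) + 5*(0)*conj(-1) + 5*(0)*conj(-1)]
      = (1/20)[(4) + (4) + (-2) + (-2) + (-2) + (-2) + (0) + (0)] = 0/20 = 0
  <chi_8*chi_6, chi_3> = (1/20)[1*(4)*conj(1) + 1*(4)*conj(-1) + 2*(-1)*conj(-1) + 2*(-1)*conj(1) + 2*(-1)*conj(-1) + 2*(-1)*conj(1) + 5*(0)*conj(1) + 5*(0)*conj(-1)]
      = (1/20)[(4) + (-4) + (2) + (-2) + (2) + (-2) + (0) + (0)] = 0/20 = 0
  <chi_8*chi_6, chi_4> = (1/20)[1*(4)*conj(1) + 1*(4)*conj(-1) + 2*(-1)*conj(-1) + 2*(-1)*conj(1) + 2*(-1)*conj(-1) + 2*(-1)*conj(1) + 5*(0)*conj(-1) + 5*(0)*conj(1)]
      = (1/20)[(4) + (-4) + (2) + (-2) + (2) + (-2) + (0) + (0)] = 0/20 = 0
  <chi_8*chi_6, chi_5> = (1/20)[1*(4)*conj(2) + 1*(4)*conj(-2) + 2*(-1)*conj(1/2 + sqrt(5)/2) + 2*(-1)*conj(-1/2 + sqrt(5)/2) + 2*(-1)*conj(1/2 - sqrt(5)/2) + 2*(-1)*conj(-sqrt(5)/2 - 1/2) + 5*(0)*conj(0) + 5*(0)*conj(0)]
      = (1/20)[(8) + (-8) + (-sqrt(5) - 1) + (1 - sqrt(5)) + (-1 + sqrt(5)) + (1 + sqrt(5)) + (0) + (0)] = 0/20 = 0
  <chi_8*chi_6, chi_6> = (1/20)[1*(4)*conj(2) + 1*(4)*conj(2) + 2*(-1)*conj(-1/2 + sqrt(5)/2) + 2*(-1)*conj(-sqrt(5)/2 - 1/2) + 2*(-1)*conj(-sqrt(5)/2 - 1/2) + 2*(-1)*conj(-1/2 + sqrt(5)/2) + 5*(0)*conj(0) + 5*(0)*conj(0)]
      = (1/20)[(8) + (8) + (1 - sqrt(5)) + (1 + sqrt(5)) + (1 + sqrt(5)) + (1 - sqrt(5)) + (0) + (0)] = 20/20 = 1
  <chi_8*chi_6, chi_7> = (1/20)[1*(4)*conj(2) + 1*(4)*conj(-2) + 2*(-1)*conj(1/2 - sqrt(5)/2) + 2*(-1)*conj(-sqrt(5)/2 - 1/2) + 2*(-1)*conj(1/2 + sqrt(5)/2) + 2*(-1)*conj(-1/2 + sqrt(5)/2) + 5*(0)*conj(0) + 5*(0)*conj(0)]
      = (1/20)[(8) + (-8) + (-1 + sqrt(5)) + (1 + sqrt(5)) + (-sqrt(5) - 1) + (1 - sqrt(5)) + (0) + (0)] = 0/20 = 0
  <chi_8*chi_6, chi_8> = (1/20)[1*(4)*conj(2) + 1*(4)*conj(2) + 2*(-1)*conj(-sqrt(5)/2 - 1/2) + 2*(-1)*conj(-1/2 + sqrt(5)/2) + 2*(-1)*conj(-1/2 + sqrt(5)/2) + 2*(-1)*conj(-sqrt(5)/2 - 1/2) + 5*(0)*conj(0) + 5*(0)*conj(0)]
      = (1/20)[(8) + (8) + (1 + sqrt(5)) + (1 - sqrt(5)) + (1 - sqrt(5)) + (1 + sqrt(5)) + (0) + (0)] = 20/20 = 1
Hence the multiplicities are chi_6: 1, chi_8: 1. Dimension check: dim(chi_8)*dim(chi_6) = 2*2 = 4 and sum (mult * dim) = 1*2 + 1*2 = 4.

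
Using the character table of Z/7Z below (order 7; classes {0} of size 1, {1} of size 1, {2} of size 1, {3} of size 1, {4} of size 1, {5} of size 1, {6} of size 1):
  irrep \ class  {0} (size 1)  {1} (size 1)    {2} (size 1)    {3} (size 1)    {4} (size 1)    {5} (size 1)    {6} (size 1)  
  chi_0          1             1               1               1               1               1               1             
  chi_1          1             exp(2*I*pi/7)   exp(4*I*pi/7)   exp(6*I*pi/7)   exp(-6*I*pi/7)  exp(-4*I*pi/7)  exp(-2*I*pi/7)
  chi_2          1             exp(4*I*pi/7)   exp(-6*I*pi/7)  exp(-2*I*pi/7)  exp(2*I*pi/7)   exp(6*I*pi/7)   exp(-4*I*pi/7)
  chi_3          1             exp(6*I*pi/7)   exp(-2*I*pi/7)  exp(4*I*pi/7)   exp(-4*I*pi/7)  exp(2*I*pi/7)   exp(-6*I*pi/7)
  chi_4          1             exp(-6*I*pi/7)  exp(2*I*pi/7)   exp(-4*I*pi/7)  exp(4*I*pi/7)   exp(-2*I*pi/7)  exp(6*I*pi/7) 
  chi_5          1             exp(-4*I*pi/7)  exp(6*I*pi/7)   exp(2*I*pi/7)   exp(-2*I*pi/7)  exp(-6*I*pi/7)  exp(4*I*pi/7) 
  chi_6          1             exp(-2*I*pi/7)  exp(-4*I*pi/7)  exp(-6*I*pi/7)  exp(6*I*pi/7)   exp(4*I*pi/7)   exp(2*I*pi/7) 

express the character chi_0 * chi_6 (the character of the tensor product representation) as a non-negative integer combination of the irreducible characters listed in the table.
chi_0 tensor chi_6 = chi_6 (all other irreducibles have multiplicity 0).

Derivation: The character of a tensor product is the pointwise product (chi_0 * chi_6)(C) = chi_0(C) * chi_6(C):
  {0}: (1)*(1), {1}: (1)*(exp(-2*I*pi/7)), {2}: (1)*(exp(-4*I*pi/7)), {3}: (1)*(exp(-6*I*pi/7)), {4}: (1)*(exp(6*I*pi/7)), {5}: (1)*(exp(4*I*pi/7)), {6}: (1)*(exp(2*I*pi/7))
so (chi_0 * chi_6) takes values
  {0} -> 1, {1} -> exp(-2*I*pi/7), {2} -> exp(-4*I*pi/7), {3} -> exp(-6*I*pi/7), {4} -> exp(6*I*pi/7), {5} -> exp(4*I*pi/7), {6} -> exp(2*I*pi/7).
Now take the inner product of this character with each irreducible chi from the table, <chi_0*chi_6, chi> = (1/7) sum_C |C| (chi_0*chi_6)(C) conj(chi(C)):
  <chi_0*chi_6, chi_0> = (1/7)[1*(1)*conj(1) + 1*(exp(-2*I*pi/7))*conj(1) + 1*(exp(-4*I*pi/7))*conj(1) + 1*(exp(-6*I*pi/7))*conj(1) + 1*(exp(6*I*pi/7))*conj(1) + 1*(exp(4*I*pi/7))*conj(1) + 1*(exp(2*I*pi/7))*conj(1)]
      = (1/7)[(1) + (exp(-2*I*pi/7)) + (exp(-4*I*pi/7)) + (exp(-6*I*pi/7)) + (exp(6*I*pi/7)) + (exp(4*I*pi/7)) + (exp(2*I*pi/7))] = 0/7 = 0
  <chi_0*chi_6, chi_1> = (1/7)[1*(1)*conj(1) + 1*(exp(-2*I*pi/7))*conj(exp(2*I*pi/7)) + 1*(exp(-4*I*pi/7))*conj(exp(4*I*pi/7)) + 1*(exp(-6*I*pi/7))*conj(exp(6*I*pi/7)) + 1*(exp(6*I*pi/7))*conj(exp(-6*I*pi/7)) + 1*(exp(4*I*pi/7))*conj(exp(-4*I*pi/7)) + 1*(exp(2*I*pi/7))*conj(exp(-2*I*pi/7))]
      = (1/7)[(1) + (exp(-4*I*pi/7)) + (exp(6*I*pi/7)) + (exp(2*I*pi/7)) + (exp(-2*I*pi/7)) + (exp(-6*I*pi/7)) + (exp(4*I*pi/7))] = 0/7 = 0
  <chi_0*chi_6, chi_2> = (1/7)[1*(1)*conj(1) + 1*(exp(-2*I*pi/7))*conj(exp(4*I*pi/7)) + 1*(exp(-4*I*pi/7))*conj(exp(-6*I*pi/7)) + 1*(exp(-6*I*pi/7))*conj(exp(-2*I*pi/7)) + 1*(exp(6*I*pi/7))*conj(exp(2*I*pi/7)) + 1*(exp(4*I*pi/7))*conj(exp(6*I*pi/7)) + 1*(exp(2*I*pi/7))*conj(exp(-4*I*pi/7))]
      = (1/7)[(1) + (exp(-6*I*pi/7)) + (exp(2*I*pi/7)) + (exp(-4*I*pi/7)) + (exp(4*I*pi/7)) + (exp(-2*I*pi/7)) + (exp(6*I*pi/7))] = 0/7 = 0
  <chi_0*chi_6, chi_3> = (1/7)[1*(1)*conj(1) + 1*(exp(-2*I*pi/7))*conj(exp(6*I*pi/7)) + 1*(exp(-4*I*pi/7))*conj(exp(-2*I*pi/7)) + 1*(exp(-6*I*pi/7))*conj(exp(4*I*pi/7)) + 1*(exp(6*I*pi/7))*conj(exp(-4*I*pi/7)) + 1*(exp(4*I*pi/7))*conj(exp(2*I*pi/7)) + 1*(exp(2*I*pi/7))*conj(exp(-6*I*pi/7))]
      = (1/7)[(1) + (exp(6*I*pi/7)) + (exp(-2*I*pi/7)) + (exp(4*I*pi/7)) + (exp(-4*I*pi/7)) + (exp(2*I*pi/7)) + (exp(-6*I*pi/7))] = 0/7 = 0
  <chi_0*chi_6, chi_4> = (1/7)[1*(1)*conj(1) + 1*(exp(-2*I*pi/7))*conj(exp(-6*I*pi/7)) + 1*(exp(-4*I*pi/7))*conj(exp(2*I*pi/7)) + 1*(exp(-6*I*pi/7))*conj(exp(-4*I*pi/7)) + 1*(exp(6*I*pi/7))*conj(exp(4*I*pi/7)) + 1*(exp(4*I*pi/7))*conj(exp(-2*I*pi/7)) + 1*(exp(2*I*pi/7))*conj(exp(6*I*pi/7))]
      = (1/7)[(1) + (exp(4*I*pi/7)) + (exp(-6*I*pi/7)) + (exp(-2*I*pi/7)) + (exp(2*I*pi/7)) + (exp(6*I*pi/7)) + (exp(-4*I*pi/7))] = 0/7 = 0
  <chi_0*chi_6, chi_5> = (1/7)[1*(1)*conj(1) + 1*(exp(-2*I*pi/7))*conj(exp(-4*I*pi/7)) + 1*(exp(-4*I*pi/7))*conj(exp(6*I*pi/7)) + 1*(exp(-6*I*pi/7))*conj(exp(2*I*pi/7)) + 1*(exp(6*I*pi/7))*conj(exp(-2*I*pi/7)) + 1*(exp(4*I*pi/7))*conj(exp(-6*I*pi/7)) + 1*(exp(2*I*pi/7))*conj(exp(4*I*pi/7))]
      = (1/7)[(1) + (exp(2*I*pi/7)) + (exp(4*I*pi/7)) + (exp(6*I*pi/7)) + (exp(-6*I*pi/7)) + (exp(-4*I*pi/7)) + (exp(-2*I*pi/7))] = 0/7 = 0
  <chi_0*chi_6, chi_6> = (1/7)[1*(1)*conj(1) + 1*(exp(-2*I*pi/7))*conj(exp(-2*I*pi/7)) + 1*(exp(-4*I*pi/7))*conj(exp(-4*I*pi/7)) + 1*(exp(-6*I*pi/7))*conj(exp(-6*I*pi/7)) + 1*(exp(6*I*pi/7))*conj(exp(6*I*pi/7)) + 1*(exp(4*I*pi/7))*conj(exp(4*I*pi/7)) + 1*(exp(2*I*pi/7))*conj(exp(2*I*pi/7))]
      = (1/7)[(1) + (1) + (1) + (1) + (1) + (1) + (1)] = 7/7 = 1
(Exp terms are combined using exp(i*s)*conj(exp(i*t)) = exp(i*(s-t)), and sums of them are collapsed using the identity that for every m > 1 the m distinct m-th roots of unity sum to 0, e.g. 1 + exp(2*I*pi/3) + exp(-2*I*pi/3) = 0.)
Hence the multiplicities are chi_6: 1. Dimension check: dim(chi_0)*dim(chi_6) = 1*1 = 1 and sum (mult * dim) = 1*1 = 1.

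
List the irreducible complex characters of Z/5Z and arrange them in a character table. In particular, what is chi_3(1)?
Character table of Z/5Z (irreps indexed chi_0,...,chi_4 with chi_k(m) = zeta_5^(k*m), zeta_5 = exp(2*pi*i/5)):
  irrep \ class  {0} (size 1)  {1} (size 1)    {2} (size 1)    {3} (size 1)    {4} (size 1)  
  chi_0          1             1               1               1               1             
  chi_1          1             exp(2*I*pi/5)   exp(4*I*pi/5)   exp(-4*I*pi/5)  exp(-2*I*pi/5)
  chi_2          1             exp(4*I*pi/5)   exp(-2*I*pi/5)  exp(2*I*pi/5)   exp(-4*I*pi/5)
  chi_3          1             exp(-4*I*pi/5)  exp(2*I*pi/5)   exp(-2*I*pi/5)  exp(4*I*pi/5) 
  chi_4          1             exp(-2*I*pi/5)  exp(-4*I*pi/5)  exp(4*I*pi/5)   exp(2*I*pi/5) 

Spot check: chi_3(1) = zeta_5^(3*1) = zeta_5^3 = exp(-4*I*pi/5).

Reasoning: Z/5Z is abelian, so all 5 irreducible complex representations are 1-dimensional. They are given by chi_k(m) = zeta_5^(k*m) for k = 0,...,4. Row orthogonality: sum_m chi_k(m) conj(chi_l(m)) = 5 * [k = l].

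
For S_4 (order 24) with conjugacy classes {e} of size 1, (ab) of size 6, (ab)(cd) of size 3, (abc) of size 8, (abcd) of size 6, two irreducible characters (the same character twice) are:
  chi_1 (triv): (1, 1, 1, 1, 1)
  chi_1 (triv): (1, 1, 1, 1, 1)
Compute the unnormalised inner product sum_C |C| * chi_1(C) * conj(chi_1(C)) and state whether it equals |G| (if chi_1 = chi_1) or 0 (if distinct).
Sum = 24 = |G| = 24; so <chi_1, chi_1> = 1 (norm-1 confirms irreducibility).

Argument: Compute term by term over conjugacy classes (|C| * chi_1(C) * conj(chi_1(C))):
  1*(1)*conj(1) + 6*(1)*conj(1) + 3*(1)*conj(1) + 8*(1)*conj(1) + 6*(1)*conj(1)
  = (1) + (6) + (3) + (8) + (6)
  = 24.
Dividing by |G| = 24 gives 24/24 = 1, matching the row-orthogonality relation <chi_1, chi_1> = [chi_1 = chi_1].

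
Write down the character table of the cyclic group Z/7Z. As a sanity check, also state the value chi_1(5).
Character table of Z/7Z (irreps indexed chi_0,...,chi_6 with chi_k(m) = zeta_7^(k*m), zeta_7 = exp(2*pi*i/7)):
  irrep \ class  {0} (size 1)  {1} (size 1)    {2} (size 1)    {3} (size 1)    {4} (size 1)    {5} (size 1)    {6} (size 1)  
  chi_0          1             1               1               1               1               1               1             
  chi_1          1             exp(2*I*pi/7)   exp(4*I*pi/7)   exp(6*I*pi/7)   exp(-6*I*pi/7)  exp(-4*I*pi/7)  exp(-2*I*pi/7)
  chi_2          1             exp(4*I*pi/7)   exp(-6*I*pi/7)  exp(-2*I*pi/7)  exp(2*I*pi/7)   exp(6*I*pi/7)   exp(-4*I*pi/7)
  chi_3          1             exp(6*I*pi/7)   exp(-2*I*pi/7)  exp(4*I*pi/7)   exp(-4*I*pi/7)  exp(2*I*pi/7)   exp(-6*I*pi/7)
  chi_4          1             exp(-6*I*pi/7)  exp(2*I*pi/7)   exp(-4*I*pi/7)  exp(4*I*pi/7)   exp(-2*I*pi/7)  exp(6*I*pi/7) 
  chi_5          1             exp(-4*I*pi/7)  exp(6*I*pi/7)   exp(2*I*pi/7)   exp(-2*I*pi/7)  exp(-6*I*pi/7)  exp(4*I*pi/7) 
  chi_6          1             exp(-2*I*pi/7)  exp(-4*I*pi/7)  exp(-6*I*pi/7)  exp(6*I*pi/7)   exp(4*I*pi/7)   exp(2*I*pi/7) 

Spot check: chi_1(5) = zeta_7^(1*5) = zeta_7^5 = exp(-4*I*pi/7).

Details: Z/7Z is abelian, so all 7 irreducible complex representations are 1-dimensional. They are given by chi_k(m) = zeta_7^(k*m) for k = 0,...,6. Row orthogonality: sum_m chi_k(m) conj(chi_l(m)) = 7 * [k = l].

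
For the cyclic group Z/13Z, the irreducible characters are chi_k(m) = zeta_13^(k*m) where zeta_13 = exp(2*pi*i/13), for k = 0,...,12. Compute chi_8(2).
chi_8(2) = zeta_13^16 = exp(6*I*pi/13)

Why: chi_8(2) = zeta_13^(8*2) = zeta_13^16. Since zeta_13^13 = 1, this equals zeta_13^3 = exp(2*pi*i*3/13) = exp(6*I*pi/13).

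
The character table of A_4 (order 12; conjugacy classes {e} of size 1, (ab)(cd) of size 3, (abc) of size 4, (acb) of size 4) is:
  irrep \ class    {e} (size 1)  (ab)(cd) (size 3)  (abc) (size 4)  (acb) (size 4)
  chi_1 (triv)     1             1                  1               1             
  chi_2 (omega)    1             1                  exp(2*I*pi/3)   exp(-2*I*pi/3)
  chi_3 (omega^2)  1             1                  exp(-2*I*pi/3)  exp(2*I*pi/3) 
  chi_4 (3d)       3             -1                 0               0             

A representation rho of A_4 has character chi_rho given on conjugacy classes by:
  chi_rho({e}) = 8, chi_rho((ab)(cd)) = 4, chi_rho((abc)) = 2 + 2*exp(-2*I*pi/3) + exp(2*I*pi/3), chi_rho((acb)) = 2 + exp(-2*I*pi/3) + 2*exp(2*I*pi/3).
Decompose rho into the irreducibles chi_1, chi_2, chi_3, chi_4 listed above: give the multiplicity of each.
Multiplicities: chi_1: 2, chi_2: 1, chi_3: 2, chi_4: 1.

Use <chi_rho, chi> = (1/|G|) sum_C |C| * chi_rho(C) * conj(chi(C)) with |G| = 12 for each irreducible chi in the table:
  <chi_rho, chi_1> = (1/12)[1*(8)*conj(1) + 3*(4)*conj(1) + 4*(2 + 2*exp(-2*I*pi/3) + exp(2*I*pi/3))*conj(1) + 4*(2 + exp(-2*I*pi/3) + 2*exp(2*I*pi/3))*conj(1)]
      = (1/12)[(8) + (12) + (8 + 8*exp(-2*I*pi/3) + 4*exp(2*I*pi/3)) + (8 + 4*exp(-2*I*pi/3) + 8*exp(2*I*pi/3))] = 24/12 = 2
  <chi_rho, chi_2> = (1/12)[1*(8)*conj(1) + 3*(4)*conj(1) + 4*(2 + 2*exp(-2*I*pi/3) + exp(2*I*pi/3))*conj(exp(2*I*pi/3)) + 4*(2 + exp(-2*I*pi/3) + 2*exp(2*I*pi/3))*conj(exp(-2*I*pi/3))]
      = (1/12)[(8) + (12) + (-4) + (-4)] = 12/12 = 1
  <chi_rho, chi_3> = (1/12)[1*(8)*conj(1) + 3*(4)*conj(1) + 4*(2 + 2*exp(-2*I*pi/3) + exp(2*I*pi/3))*conj(exp(-2*I*pi/3)) + 4*(2 + exp(-2*I*pi/3) + 2*exp(2*I*pi/3))*conj(exp(2*I*pi/3))]
      = (1/12)[(8) + (12) + (8 + 4*exp(-2*I*pi/3) + 8*exp(2*I*pi/3)) + (8 + 8*exp(-2*I*pi/3) + 4*exp(2*I*pi/3))] = 24/12 = 2
  <chi_rho, chi_4> = (1/12)[1*(8)*conj(3) + 3*(4)*conj(-1) + 4*(2 + 2*exp(-2*I*pi/3) + exp(2*I*pi/3))*conj(0) + 4*(2 + exp(-2*I*pi/3) + 2*exp(2*I*pi/3))*conj(0)]
      = (1/12)[(24) + (-12) + (0) + (0)] = 12/12 = 1
(Exp terms are combined using exp(i*s)*conj(exp(i*t)) = exp(i*(s-t)), and sums of them are collapsed using the identity that for every m > 1 the m distinct m-th roots of unity sum to 0, e.g. 1 + exp(2*I*pi/3) + exp(-2*I*pi/3) = 0.)
Dimension check: dim(rho) = sum (mult * dim) = 2*1 + 1*1 + 2*1 + 1*3 = 8 = chi_rho(e) = 8.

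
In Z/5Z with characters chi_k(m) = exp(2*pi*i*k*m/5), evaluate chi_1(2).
chi_1(2) = zeta_5^2 = exp(4*I*pi/5)

Working: chi_1(2) = zeta_5^(1*2) = zeta_5^2. Since zeta_5^5 = 1, this equals zeta_5^2 = exp(2*pi*i*2/5) = exp(4*I*pi/5).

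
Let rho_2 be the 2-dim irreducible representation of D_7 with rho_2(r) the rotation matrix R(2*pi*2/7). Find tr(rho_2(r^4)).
chi_{rho_2}(r^4) = 2*cos(2*pi*2*4/7) = 2*cos(16*pi/7)

Reasoning: rho_2(r^4) is rotation by angle 2*pi*2*4/7, whose trace is 2*cos(2*pi*2*4/7) = 2*cos(16*pi/7).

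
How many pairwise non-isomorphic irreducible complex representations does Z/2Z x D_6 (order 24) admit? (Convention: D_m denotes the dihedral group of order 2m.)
12

Derivation: The number of irreducible complex representations of a finite group equals its number of conjugacy classes. For a direct product, #classes(G x H) = #classes(G) * #classes(H). Z/2Z has 2 classes (abelian), D_6 has 6 classes, so 2 * 6 = 12, so Z/2Z x D_6 (order 24) has exactly 12 irreducible complex representations.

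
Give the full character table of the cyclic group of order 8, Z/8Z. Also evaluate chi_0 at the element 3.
Character table of Z/8Z (irreps indexed chi_0,...,chi_7 with chi_k(m) = zeta_8^(k*m), zeta_8 = exp(2*pi*i/8)):
  irrep \ class  {0} (size 1)  {1} (size 1)    {2} (size 1)  {3} (size 1)    {4} (size 1)  {5} (size 1)    {6} (size 1)  {7} (size 1)  
  chi_0          1             1               1             1               1             1               1             1             
  chi_1          1             exp(I*pi/4)     I             exp(3*I*pi/4)   -1            exp(-3*I*pi/4)  -I            exp(-I*pi/4)  
  chi_2          1             I               -1            -I              1             I               -1            -I            
  chi_3          1             exp(3*I*pi/4)   -I            exp(I*pi/4)     -1            exp(-I*pi/4)    I             exp(-3*I*pi/4)
  chi_4          1             -1              1             -1              1             -1              1             -1            
  chi_5          1             exp(-3*I*pi/4)  I             exp(-I*pi/4)    -1            exp(I*pi/4)     -I            exp(3*I*pi/4) 
  chi_6          1             -I              -1            I               1             -I              -1            I             
  chi_7          1             exp(-I*pi/4)    -I            exp(-3*I*pi/4)  -1            exp(3*I*pi/4)   I             exp(I*pi/4)   

Spot check: chi_0(3) = zeta_8^(0*3) = zeta_8^0 = 1.

Solution. Z/8Z is abelian, so all 8 irreducible complex representations are 1-dimensional. They are given by chi_k(m) = zeta_8^(k*m) for k = 0,...,7. Row orthogonality: sum_m chi_k(m) conj(chi_l(m)) = 8 * [k = l].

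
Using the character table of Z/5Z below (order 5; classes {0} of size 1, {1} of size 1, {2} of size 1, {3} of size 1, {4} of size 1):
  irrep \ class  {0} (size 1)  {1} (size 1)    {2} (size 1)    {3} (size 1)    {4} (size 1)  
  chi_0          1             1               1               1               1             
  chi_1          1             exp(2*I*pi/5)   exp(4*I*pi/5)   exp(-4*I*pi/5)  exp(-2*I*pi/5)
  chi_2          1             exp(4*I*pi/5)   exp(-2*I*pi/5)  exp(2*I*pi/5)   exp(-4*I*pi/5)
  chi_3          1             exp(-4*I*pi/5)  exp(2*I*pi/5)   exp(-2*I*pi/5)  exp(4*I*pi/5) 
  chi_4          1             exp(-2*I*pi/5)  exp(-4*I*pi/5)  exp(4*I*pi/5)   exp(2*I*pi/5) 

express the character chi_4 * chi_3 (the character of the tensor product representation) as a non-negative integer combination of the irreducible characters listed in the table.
chi_4 tensor chi_3 = chi_2 (all other irreducibles have multiplicity 0).

Details: The character of a tensor product is the pointwise product (chi_4 * chi_3)(C) = chi_4(C) * chi_3(C):
  {0}: (1)*(1), {1}: (exp(-2*I*pi/5))*(exp(-4*I*pi/5)), {2}: (exp(-4*I*pi/5))*(exp(2*I*pi/5)), {3}: (exp(4*I*pi/5))*(exp(-2*I*pi/5)), {4}: (exp(2*I*pi/5))*(exp(4*I*pi/5))
so (chi_4 * chi_3) takes values
  {0} -> 1, {1} -> exp(4*I*pi/5), {2} -> exp(-2*I*pi/5), {3} -> exp(2*I*pi/5), {4} -> exp(-4*I*pi/5).
Now take the inner product of this character with each irreducible chi from the table, <chi_4*chi_3, chi> = (1/5) sum_C |C| (chi_4*chi_3)(C) conj(chi(C)):
  <chi_4*chi_3, chi_0> = (1/5)[1*(1)*conj(1) + 1*(exp(4*I*pi/5))*conj(1) + 1*(exp(-2*I*pi/5))*conj(1) + 1*(exp(2*I*pi/5))*conj(1) + 1*(exp(-4*I*pi/5))*conj(1)]
      = (1/5)[(1) + (exp(4*I*pi/5)) + (exp(-2*I*pi/5)) + (exp(2*I*pi/5)) + (exp(-4*I*pi/5))] = 0/5 = 0
  <chi_4*chi_3, chi_1> = (1/5)[1*(1)*conj(1) + 1*(exp(4*I*pi/5))*conj(exp(2*I*pi/5)) + 1*(exp(-2*I*pi/5))*conj(exp(4*I*pi/5)) + 1*(exp(2*I*pi/5))*conj(exp(-4*I*pi/5)) + 1*(exp(-4*I*pi/5))*conj(exp(-2*I*pi/5))]
      = (1/5)[(1) + (exp(2*I*pi/5)) + (exp(4*I*pi/5)) + (exp(-4*I*pi/5)) + (exp(-2*I*pi/5))] = 0/5 = 0
  <chi_4*chi_3, chi_2> = (1/5)[1*(1)*conj(1) + 1*(exp(4*I*pi/5))*conj(exp(4*I*pi/5)) + 1*(exp(-2*I*pi/5))*conj(exp(-2*I*pi/5)) + 1*(exp(2*I*pi/5))*conj(exp(2*I*pi/5)) + 1*(exp(-4*I*pi/5))*conj(exp(-4*I*pi/5))]
      = (1/5)[(1) + (1) + (1) + (1) + (1)] = 5/5 = 1
  <chi_4*chi_3, chi_3> = (1/5)[1*(1)*conj(1) + 1*(exp(4*I*pi/5))*conj(exp(-4*I*pi/5)) + 1*(exp(-2*I*pi/5))*conj(exp(2*I*pi/5)) + 1*(exp(2*I*pi/5))*conj(exp(-2*I*pi/5)) + 1*(exp(-4*I*pi/5))*conj(exp(4*I*pi/5))]
      = (1/5)[(1) + (exp(-2*I*pi/5)) + (exp(-4*I*pi/5)) + (exp(4*I*pi/5)) + (exp(2*I*pi/5))] = 0/5 = 0
  <chi_4*chi_3, chi_4> = (1/5)[1*(1)*conj(1) + 1*(exp(4*I*pi/5))*conj(exp(-2*I*pi/5)) + 1*(exp(-2*I*pi/5))*conj(exp(-4*I*pi/5)) + 1*(exp(2*I*pi/5))*conj(exp(4*I*pi/5)) + 1*(exp(-4*I*pi/5))*conj(exp(2*I*pi/5))]
      = (1/5)[(1) + (exp(-4*I*pi/5)) + (exp(2*I*pi/5)) + (exp(-2*I*pi/5)) + (exp(4*I*pi/5))] = 0/5 = 0
(Exp terms are combined using exp(i*s)*conj(exp(i*t)) = exp(i*(s-t)), and sums of them are collapsed using the identity that for every m > 1 the m distinct m-th roots of unity sum to 0, e.g. 1 + exp(2*I*pi/3) + exp(-2*I*pi/3) = 0.)
Hence the multiplicities are chi_2: 1. Dimension check: dim(chi_4)*dim(chi_3) = 1*1 = 1 and sum (mult * dim) = 1*1 = 1.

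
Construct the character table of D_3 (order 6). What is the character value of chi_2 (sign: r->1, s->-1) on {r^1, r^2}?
Conjugacy classes: {e} of size 1, {r^1, r^2} of size 2, {s, sr, ..., sr^2} of size 3.
Character table:
  irrep \ class              {e} (size 1)  {r^1, r^2} (size 2)  {s, sr, ..., sr^2} (size 3)
  chi_1 (triv)               1             1                    1                          
  chi_2 (sign: r->1, s->-1)  1             1                    -1                         
  chi_3 (2d, j=1)            2             -1                   0                          

Spot check: chi_2 (sign: r->1, s->-1) on {r^1, r^2} = 1.

Why: D_3 has order 2*3 = 6 with 3 conjugacy classes, hence 3 irreducibles. Sum of squared dims 1 + 1 + 4 = 6 = |G|. Linear characters come from the abelianisation; the 2-dimensional irreps have character r^k -> 2*cos(2*pi*j*k/3), reflections -> 0.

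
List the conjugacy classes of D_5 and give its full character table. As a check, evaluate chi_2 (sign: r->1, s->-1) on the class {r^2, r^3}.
Conjugacy classes: {e} of size 1, {r^1, r^4} of size 2, {r^2, r^3} of size 2, {s, sr, ..., sr^4} of size 5.
Character table:
  irrep \ class              {e} (size 1)  {r^1, r^4} (size 2)  {r^2, r^3} (size 2)  {s, sr, ..., sr^4} (size 5)
  chi_1 (triv)               1             1                    1                    1                          
  chi_2 (sign: r->1, s->-1)  1             1                    1                    -1                         
  chi_3 (2d, j=1)            2             -1/2 + sqrt(5)/2     -sqrt(5)/2 - 1/2     0                          
  chi_4 (2d, j=2)            2             -sqrt(5)/2 - 1/2     -1/2 + sqrt(5)/2     0                          

Spot check: chi_2 (sign: r->1, s->-1) on {r^2, r^3} = 1.

D_5 has order 2*5 = 10 with 4 conjugacy classes, hence 4 irreducibles. Sum of squared dims 1 + 1 + 4 + 4 = 10 = |G|. Linear characters come from the abelianisation; the 2-dimensional irreps have character r^k -> 2*cos(2*pi*j*k/5), reflections -> 0.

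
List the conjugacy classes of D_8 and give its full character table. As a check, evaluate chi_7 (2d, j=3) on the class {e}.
Conjugacy classes: {e} of size 1, {r^4} of size 1, {r^1, r^7} of size 2, {r^2, r^6} of size 2, {r^3, r^5} of size 2, {s, sr^2, ...} of size 4, {sr, sr^3, ...} of size 4.
Character table:
  irrep \ class              {e} (size 1)  {r^4} (size 1)  {r^1, r^7} (size 2)  {r^2, r^6} (size 2)  {r^3, r^5} (size 2)  {s, sr^2, ...} (size 4)  {sr, sr^3, ...} (size 4)
  chi_1 (triv)               1             1               1                    1                    1                    1                        1                       
  chi_2 (sign: r->1, s->-1)  1             1               1                    1                    1                    -1                       -1                      
  chi_3 (r->-1, s->1)        1             1               -1                   1                    -1                   1                        -1                      
  chi_4 (r->-1, s->-1)       1             1               -1                   1                    -1                   -1                       1                       
  chi_5 (2d, j=1)            2             -2              sqrt(2)              0                    -sqrt(2)             0                        0                       
  chi_6 (2d, j=2)            2             2               0                    -2                   0                    0                        0                       
  chi_7 (2d, j=3)            2             -2              -sqrt(2)             0                    sqrt(2)              0                        0                       

Spot check: chi_7 (2d, j=3) on {e} = 2.

Details: D_8 has order 2*8 = 16 with 7 conjugacy classes, hence 7 irreducibles. Sum of squared dims 1 + 1 + 1 + 1 + 4 + 4 + 4 = 16 = |G|. Linear characters come from the abelianisation; the 2-dimensional irreps have character r^k -> 2*cos(2*pi*j*k/8), reflections -> 0.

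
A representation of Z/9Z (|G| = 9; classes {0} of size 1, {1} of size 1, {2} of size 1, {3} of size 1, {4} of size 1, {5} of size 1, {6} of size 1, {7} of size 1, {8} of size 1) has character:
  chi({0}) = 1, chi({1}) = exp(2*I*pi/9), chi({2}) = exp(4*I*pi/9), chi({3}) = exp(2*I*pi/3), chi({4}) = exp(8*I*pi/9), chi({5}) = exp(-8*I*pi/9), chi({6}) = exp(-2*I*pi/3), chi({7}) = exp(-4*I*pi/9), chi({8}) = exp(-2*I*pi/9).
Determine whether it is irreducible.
Irreducible: <chi, chi> = 1.

Argument: <chi, chi> = (1/|G|) sum_C |C| * |chi(C)|^2 = (1/9)[1*|1|^2 + 1*|exp(2*I*pi/9)|^2 + 1*|exp(4*I*pi/9)|^2 + 1*|exp(2*I*pi/3)|^2 + 1*|exp(8*I*pi/9)|^2 + 1*|exp(-8*I*pi/9)|^2 + 1*|exp(-2*I*pi/3)|^2 + 1*|exp(-4*I*pi/9)|^2 + 1*|exp(-2*I*pi/9)|^2]
  = (1/9)[(1) + (1) + (1) + (1) + (1) + (1) + (1) + (1) + (1)] = 9/9 = 1.
(Exp terms are combined using exp(i*s)*conj(exp(i*t)) = exp(i*(s-t)), and sums of them are collapsed using the identity that for every m > 1 the m distinct m-th roots of unity sum to 0, e.g. 1 + exp(2*I*pi/3) + exp(-2*I*pi/3) = 0.)
A character is irreducible iff <chi, chi> = 1, so this representation is irreducible.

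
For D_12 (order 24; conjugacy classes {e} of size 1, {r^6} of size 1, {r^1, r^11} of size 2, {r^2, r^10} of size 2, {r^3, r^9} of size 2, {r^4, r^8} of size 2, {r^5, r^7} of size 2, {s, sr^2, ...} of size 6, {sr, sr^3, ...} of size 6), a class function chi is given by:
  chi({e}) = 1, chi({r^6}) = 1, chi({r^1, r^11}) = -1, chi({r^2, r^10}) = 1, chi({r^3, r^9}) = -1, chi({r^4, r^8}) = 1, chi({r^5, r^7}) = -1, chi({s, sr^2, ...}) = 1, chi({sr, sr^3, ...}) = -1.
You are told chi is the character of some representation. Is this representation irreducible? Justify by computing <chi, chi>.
Irreducible: <chi, chi> = 1.

Justification: <chi, chi> = (1/|G|) sum_C |C| * |chi(C)|^2 = (1/24)[1*|1|^2 + 1*|1|^2 + 2*|-1|^2 + 2*|1|^2 + 2*|-1|^2 + 2*|1|^2 + 2*|-1|^2 + 6*|1|^2 + 6*|-1|^2]
  = (1/24)[(1) + (1) + (2) + (2) + (2) + (2) + (2) + (6) + (6)] = 24/24 = 1.
A character is irreducible iff <chi, chi> = 1, so this representation is irreducible.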